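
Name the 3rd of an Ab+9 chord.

C

Root of Ab+9 = Ab. The 3rd is a major 3rd: Ab up a major 3rd → C.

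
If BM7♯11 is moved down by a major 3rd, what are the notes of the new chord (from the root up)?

Transposed root: B → G (major 3rd down). So we spell G major seventh sharp eleven:
G — root
B — major 3rd
D — perfect 5th
F♯ — major 7th
C♯ — augmented 11th

G B D F♯ C♯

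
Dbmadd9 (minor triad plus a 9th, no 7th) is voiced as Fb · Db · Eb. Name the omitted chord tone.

Ab

Dbmadd9 = Db, Fb, Ab, Eb. The voicing lacks the 5th (perfect 5th), Ab.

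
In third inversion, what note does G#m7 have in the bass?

F#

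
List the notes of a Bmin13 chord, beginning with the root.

Bmin13: minor thirteenth on B.
B — root
D — minor 3rd
F# — perfect 5th
A — minor 7th
C# — major 9th
E — perfect 11th
G# — major 13th

B, D, F#, A, C#, E, G#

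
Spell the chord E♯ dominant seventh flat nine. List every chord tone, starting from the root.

E♯, G𝄪, B♯, D♯, F♯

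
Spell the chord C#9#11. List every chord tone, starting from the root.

Root C♯, quality dominant ninth sharp eleven:
- root: C♯
- major 3rd: E♯
- perfect 5th: G♯
- minor 7th: B
- major 9th: D♯
- augmented 11th: F𝄪

C♯  E♯  G♯  B  D♯  F𝄪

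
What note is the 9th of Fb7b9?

G𝄫

Fb7b9 is built on F♭; its 9th is a minor 9th above the root.
A second above F uses the letter G, and the minor 9th above F♭ is G𝄫.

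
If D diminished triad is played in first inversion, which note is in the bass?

F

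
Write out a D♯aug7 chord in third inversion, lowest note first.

C#  D#  F##  A##

In root position, D♯aug7 is D#–F##–A##–C#.
Third inversion puts the seventh (C#) in the bass.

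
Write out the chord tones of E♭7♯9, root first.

Root Eb, quality dominant seventh sharp nine:
root → Eb
3rd (major 3rd) → G
5th (perfect 5th) → Bb
7th (minor 7th) → Db
9th (augmented 9th) → F#

Eb – G – Bb – Db – F#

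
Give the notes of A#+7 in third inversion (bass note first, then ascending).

G#  A#  C##  E##

In root position, A#+7 is A#–C##–E##–G#.
Third inversion puts the seventh (G#) in the bass.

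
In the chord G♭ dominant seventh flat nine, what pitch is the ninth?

G♭ dominant seventh flat nine is built on Gb; its 9th is a minor 9th above the root.
A second above G uses the letter A, and the minor 9th above Gb is Abb.

Abb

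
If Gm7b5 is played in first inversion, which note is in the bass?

Gm7b5 = G–Bb–Db–F. First inversion → third in the bass = Bb.

Bb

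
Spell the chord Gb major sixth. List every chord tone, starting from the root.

G♭ B♭ D♭ E♭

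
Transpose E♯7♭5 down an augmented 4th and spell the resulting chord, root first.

B – D# – F – A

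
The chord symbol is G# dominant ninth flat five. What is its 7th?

G# dominant ninth flat five is built on G#; its 7th is a minor 7th above the root.
A seventh above G uses the letter F, and the minor 7th above G# is F#.

F#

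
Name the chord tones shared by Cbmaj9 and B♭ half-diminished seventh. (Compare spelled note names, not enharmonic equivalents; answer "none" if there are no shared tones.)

Cbmaj9 = C♭, E♭, G♭, B♭, D♭.
B♭ half-diminished seventh = B♭, D♭, F♭, A♭.
Shared: B♭, D♭.

B♭ – D♭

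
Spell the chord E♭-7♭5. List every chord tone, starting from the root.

Eb  Gb  Bbb  Db

Root Eb, quality half-diminished seventh:
Eb — root
Gb — minor 3rd
Bbb — diminished 5th
Db — minor 7th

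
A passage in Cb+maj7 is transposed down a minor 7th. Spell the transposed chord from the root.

Db, F, A, C

Transposed root: Cb → Db (minor 7th down). So we spell Db augmented major seventh:
Root: Db
Major 3rd (3rd): F
Augmented 5th (5th): A
Major 7th (7th): C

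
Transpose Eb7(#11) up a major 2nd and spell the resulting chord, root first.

Transposed root: Eb → F (major 2nd up). So we spell F dominant seventh sharp eleven:
F — root
A — major 3rd
C — perfect 5th
Eb — minor 7th
B — augmented 11th

F – A – C – Eb – B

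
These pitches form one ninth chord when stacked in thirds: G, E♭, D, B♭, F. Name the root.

Stacking in thirds gives E♭ – G – B♭ – D – F, so E♭ is the root — E♭ major ninth.

E♭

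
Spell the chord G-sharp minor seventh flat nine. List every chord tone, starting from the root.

G-sharp B D-sharp F-sharp A

G-sharp minor seventh flat nine is a minor seventh flat nine built on G-sharp.
Root: G-sharp
Minor 3rd (3rd): B
Perfect 5th (5th): D-sharp
Minor 7th (7th): F-sharp
Minor 9th (9th): A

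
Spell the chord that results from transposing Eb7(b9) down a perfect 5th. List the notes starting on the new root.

A♭, C, E♭, G♭, B𝄫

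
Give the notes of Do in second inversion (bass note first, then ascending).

Do = D–F–A♭; second inversion → fifth (A♭) lowest.

A♭ – D – F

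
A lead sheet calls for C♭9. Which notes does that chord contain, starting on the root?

C♭9 is a dominant ninth built on C♭.
Root: C♭
Major 3rd (3rd): E♭
Perfect 5th (5th): G♭
Minor 7th (7th): B𝄫
Major 9th (9th): D♭

C♭  E♭  G♭  B𝄫  D♭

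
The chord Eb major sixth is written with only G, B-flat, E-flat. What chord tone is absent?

C

The full Eb major sixth chord is E-flat, G, B-flat, C.
Comparing with the voicing, the major 6th (6th) — C — is absent.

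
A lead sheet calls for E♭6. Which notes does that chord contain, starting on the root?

Eb G Bb C

E♭6 is a major sixth built on Eb.
Eb — root
G — major 3rd
Bb — perfect 5th
C — major 6th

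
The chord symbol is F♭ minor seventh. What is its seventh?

Ebb

F♭ minor seventh is built on Fb; its 7th is a minor 7th above the root.
A seventh above F uses the letter E, and the minor 7th above Fb is Ebb.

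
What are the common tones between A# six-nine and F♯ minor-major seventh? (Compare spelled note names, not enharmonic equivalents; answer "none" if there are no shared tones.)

E#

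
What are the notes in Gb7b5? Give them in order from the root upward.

Gb Bb Dbb Fb

Gb7b5: dominant seventh flat five on Gb.
- root: Gb
- major 3rd: Bb
- diminished 5th: Dbb
- minor 7th: Fb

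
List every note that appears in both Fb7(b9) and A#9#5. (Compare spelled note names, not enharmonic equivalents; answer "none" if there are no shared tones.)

Fb7(b9): Fb Ab Cb Ebb Gbb
A#9#5: A# C## E## G# B#
Common to both → none.

none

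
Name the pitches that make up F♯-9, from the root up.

Root F#, quality minor ninth:
- root: F#
- minor 3rd: A
- perfect 5th: C#
- minor 7th: E
- major 9th: G#

F#  A  C#  E  G#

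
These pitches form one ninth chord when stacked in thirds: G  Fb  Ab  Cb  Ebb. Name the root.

Fb

Arranged so that each adjacent pair is a third by letter name: Fb – Ab – Cb – Ebb – G.
The bottom of that stack, Fb, is the root (this is Fb dominant seventh sharp nine).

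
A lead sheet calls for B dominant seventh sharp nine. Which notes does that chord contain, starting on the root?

B, D-sharp, F-sharp, A, C-double-sharp

B dominant seventh sharp nine: dominant seventh sharp nine on B.
B — root
D-sharp — major 3rd
F-sharp — perfect 5th
A — minor 7th
C-double-sharp — augmented 9th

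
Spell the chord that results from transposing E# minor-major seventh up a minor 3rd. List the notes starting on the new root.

G#, B, D#, F##

E# up a minor 3rd → G#. New chord: G# minor-major seventh.
G# — root
B — minor 3rd
D# — perfect 5th
F## — major 7th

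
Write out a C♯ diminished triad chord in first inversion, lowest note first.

E, G, C#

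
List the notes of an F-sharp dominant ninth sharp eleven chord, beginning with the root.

F-sharp dominant ninth sharp eleven is a dominant ninth sharp eleven built on F-sharp.
F-sharp — root
A-sharp — major 3rd
C-sharp — perfect 5th
E — minor 7th
G-sharp — major 9th
B-sharp — augmented 11th

F-sharp, A-sharp, C-sharp, E, G-sharp, B-sharp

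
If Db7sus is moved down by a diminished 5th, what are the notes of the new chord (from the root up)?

A diminished 5th down from Db is G, so the new chord is G dominant seventh suspended fourth.
Root: G
Perfect 4th (4th): C
Perfect 5th (5th): D
Minor 7th (7th): F

G C D F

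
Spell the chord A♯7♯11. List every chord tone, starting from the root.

A♯7♯11: dominant seventh sharp eleven on A#.
A# — root
C## — major 3rd
E# — perfect 5th
G# — minor 7th
D## — augmented 11th

A# C## E# G# D##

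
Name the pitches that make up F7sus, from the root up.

F, Bb, C, Eb

F7sus is a dominant seventh suspended fourth built on F.
Root: F
Perfect 4th (4th): Bb
Perfect 5th (5th): C
Minor 7th (7th): Eb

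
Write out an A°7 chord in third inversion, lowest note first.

Gb, A, C, Eb

In root position, A°7 is A–C–Eb–Gb.
Third inversion puts the seventh (Gb) in the bass.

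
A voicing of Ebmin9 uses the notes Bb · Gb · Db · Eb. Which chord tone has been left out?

Ebmin9 = Eb, Gb, Bb, Db, F. The voicing lacks the 9th (major 9th), F.

F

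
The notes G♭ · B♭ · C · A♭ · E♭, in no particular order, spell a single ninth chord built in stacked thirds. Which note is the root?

Stacking in thirds gives A♭ – C – E♭ – G♭ – B♭, so A♭ is the root — A♭ dominant ninth.

A♭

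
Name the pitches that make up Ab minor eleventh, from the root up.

Ab minor eleventh is a minor eleventh built on Ab.
- root: Ab
- minor 3rd: Cb
- perfect 5th: Eb
- minor 7th: Gb
- major 9th: Bb
- perfect 11th: Db

Ab – Cb – Eb – Gb – Bb – Db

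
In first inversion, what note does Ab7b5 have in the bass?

C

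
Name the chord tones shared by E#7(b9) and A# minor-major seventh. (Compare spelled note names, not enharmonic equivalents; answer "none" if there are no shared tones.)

E♯ G𝄪

E#7(b9) = E♯, G𝄪, B♯, D♯, F♯.
A# minor-major seventh = A♯, C♯, E♯, G𝄪.
Shared: E♯, G𝄪.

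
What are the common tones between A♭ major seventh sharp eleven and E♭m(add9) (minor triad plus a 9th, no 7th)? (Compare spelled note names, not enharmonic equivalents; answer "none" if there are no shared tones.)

Eb

A♭ major seventh sharp eleven = Ab, C, Eb, G, D.
E♭m(add9) = Eb, Gb, Bb, F.
Shared: Eb.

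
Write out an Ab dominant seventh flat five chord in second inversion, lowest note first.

In root position, Ab dominant seventh flat five is A-flat–C–E-double-flat–G-flat.
Second inversion puts the fifth (E-double-flat) in the bass.

E-double-flat – G-flat – A-flat – C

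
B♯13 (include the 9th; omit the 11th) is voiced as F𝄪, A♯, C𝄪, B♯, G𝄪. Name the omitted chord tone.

D𝄪

The full B♯13 chord is B♯, D𝄪, F𝄪, A♯, C𝄪, G𝄪.
Comparing with the voicing, the major 3rd (3rd) — D𝄪 — is absent.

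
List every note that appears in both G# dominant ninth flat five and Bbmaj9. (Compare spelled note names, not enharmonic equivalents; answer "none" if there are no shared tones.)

G# dominant ninth flat five: G♯ B♯ D F♯ A♯
Bbmaj9: B♭ D F A C
Common to both → D.

D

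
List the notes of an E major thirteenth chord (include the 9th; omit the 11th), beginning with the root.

E, G♯, B, D♯, F♯, C♯

Root E, quality major thirteenth:
root → E
3rd (major 3rd) → G♯
5th (perfect 5th) → B
7th (major 7th) → D♯
9th (major 9th) → F♯
13th (major 13th) → C♯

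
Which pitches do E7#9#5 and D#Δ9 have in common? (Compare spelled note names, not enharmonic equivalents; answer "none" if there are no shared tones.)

F𝄪

E7#9#5: E G♯ B♯ D F𝄪
D#Δ9: D♯ F𝄪 A♯ C𝄪 E♯
Common to both → F𝄪.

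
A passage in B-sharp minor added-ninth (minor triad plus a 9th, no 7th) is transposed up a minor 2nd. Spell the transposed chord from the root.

C♯  E  G♯  D♯

B♯ up a minor 2nd → C♯. New chord: C♯ minor added-ninth.
root → C♯
3rd (minor 3rd) → E
5th (perfect 5th) → G♯
9th (major 9th) → D♯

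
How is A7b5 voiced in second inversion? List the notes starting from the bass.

In root position, A7b5 is A–C#–Eb–G.
Second inversion puts the fifth (Eb) in the bass.

Eb G A C#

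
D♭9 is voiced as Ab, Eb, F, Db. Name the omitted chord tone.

D♭9 = Db, F, Ab, Cb, Eb. The voicing lacks the 7th (minor 7th), Cb.

Cb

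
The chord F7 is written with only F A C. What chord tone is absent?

The full F7 chord is F, A, C, Eb.
Comparing with the voicing, the minor 7th (7th) — Eb — is absent.

Eb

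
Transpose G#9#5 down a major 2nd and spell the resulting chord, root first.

F#, A#, C##, E, G#

Transposed root: G# → F# (major 2nd down). So we spell F# dominant ninth sharp five:
Root: F#
Major 3rd (3rd): A#
Augmented 5th (5th): C##
Minor 7th (7th): E
Major 9th (9th): G#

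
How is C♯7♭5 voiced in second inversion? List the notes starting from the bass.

G, B, C#, E#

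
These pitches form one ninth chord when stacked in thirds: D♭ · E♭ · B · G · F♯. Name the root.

E♭

Arranged so that each adjacent pair is a third by letter name: E♭ – G – B – D♭ – F♯.
The bottom of that stack, E♭, is the root (this is E♭ dominant seventh sharp nine sharp five).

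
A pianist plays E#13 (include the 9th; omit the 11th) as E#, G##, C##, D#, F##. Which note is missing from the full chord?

B#

E#13 = E#, G##, B#, D#, F##, C##. The voicing lacks the 5th (perfect 5th), B#.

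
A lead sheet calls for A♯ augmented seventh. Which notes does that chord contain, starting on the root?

Root A-sharp, quality augmented seventh:
- root: A-sharp
- major 3rd: C-double-sharp
- augmented 5th: E-double-sharp
- minor 7th: G-sharp

A-sharp – C-double-sharp – E-double-sharp – G-sharp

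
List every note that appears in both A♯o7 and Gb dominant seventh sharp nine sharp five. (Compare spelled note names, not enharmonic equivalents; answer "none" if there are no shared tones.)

none

A♯o7 = A#, C#, E, G.
Gb dominant seventh sharp nine sharp five = Gb, Bb, D, Fb, A.
Shared: none.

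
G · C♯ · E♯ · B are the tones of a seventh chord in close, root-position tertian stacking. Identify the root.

Arranged so that each adjacent pair is a third by letter name: C♯ – E♯ – G – B.
The bottom of that stack, C♯, is the root (this is C♯ dominant seventh flat five).

C♯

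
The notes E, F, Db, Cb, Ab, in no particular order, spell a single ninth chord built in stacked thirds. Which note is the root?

Db

Stacking in thirds gives Db – F – Ab – Cb – E, so Db is the root — Db dominant seventh sharp nine.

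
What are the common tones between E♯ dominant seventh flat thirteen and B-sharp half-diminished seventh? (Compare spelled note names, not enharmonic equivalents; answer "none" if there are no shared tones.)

B-sharp  D-sharp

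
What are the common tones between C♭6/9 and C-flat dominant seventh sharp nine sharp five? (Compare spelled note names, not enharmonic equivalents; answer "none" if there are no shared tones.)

Cb, Eb

C♭6/9 = Cb, Eb, Gb, Ab, Db.
C-flat dominant seventh sharp nine sharp five = Cb, Eb, G, Bbb, D.
Shared: Cb, Eb.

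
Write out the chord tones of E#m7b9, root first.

E♯, G♯, B♯, D♯, F♯

E#m7b9: minor seventh flat nine on E♯.
- root: E♯
- minor 3rd: G♯
- perfect 5th: B♯
- minor 7th: D♯
- minor 9th: F♯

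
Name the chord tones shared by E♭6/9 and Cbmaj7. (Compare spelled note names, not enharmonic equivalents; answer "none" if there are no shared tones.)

E♭6/9 = Eb, G, Bb, C, F.
Cbmaj7 = Cb, Eb, Gb, Bb.
Shared: Eb, Bb.

Eb  Bb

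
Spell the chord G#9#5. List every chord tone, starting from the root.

G#, B#, D##, F#, A#

G#9#5: dominant ninth sharp five on G#.
- root: G#
- major 3rd: B#
- augmented 5th: D##
- minor 7th: F#
- major 9th: A#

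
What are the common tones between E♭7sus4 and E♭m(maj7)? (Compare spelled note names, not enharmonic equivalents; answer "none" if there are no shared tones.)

E♭7sus4 = Eb, Ab, Bb, Db.
E♭m(maj7) = Eb, Gb, Bb, D.
Shared: Eb, Bb.

Eb Bb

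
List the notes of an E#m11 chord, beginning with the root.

Root E#, quality minor eleventh:
root → E#
3rd (minor 3rd) → G#
5th (perfect 5th) → B#
7th (minor 7th) → D#
9th (major 9th) → F##
11th (perfect 11th) → A#

E#, G#, B#, D#, F##, A#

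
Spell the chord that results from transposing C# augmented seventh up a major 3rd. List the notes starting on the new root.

E-sharp G-double-sharp B-double-sharp D-sharp

A major 3rd up from C-sharp is E-sharp, so the new chord is E-sharp augmented seventh.
- root: E-sharp
- major 3rd: G-double-sharp
- augmented 5th: B-double-sharp
- minor 7th: D-sharp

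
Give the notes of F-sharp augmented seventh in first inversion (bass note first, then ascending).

F-sharp augmented seventh = F#–A#–C##–E; first inversion → third (A#) lowest.

A#, C##, E, F#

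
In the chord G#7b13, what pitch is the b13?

E

Root of G#7b13 = G♯. The 13th is a minor 13th: G♯ up a minor 13th → E.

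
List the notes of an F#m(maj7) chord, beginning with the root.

F#m(maj7): minor-major seventh on F#.
F# — root
A — minor 3rd
C# — perfect 5th
E# — major 7th

F#, A, C#, E#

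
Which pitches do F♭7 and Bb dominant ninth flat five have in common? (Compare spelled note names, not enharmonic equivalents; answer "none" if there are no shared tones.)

Fb, Ab

F♭7 = Fb, Ab, Cb, Ebb.
Bb dominant ninth flat five = Bb, D, Fb, Ab, C.
Shared: Fb, Ab.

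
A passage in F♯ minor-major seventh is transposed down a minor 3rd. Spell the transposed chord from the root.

Transposed root: F-sharp → D-sharp (minor 3rd down). So we spell D-sharp minor-major seventh:
Root: D-sharp
Minor 3rd (3rd): F-sharp
Perfect 5th (5th): A-sharp
Major 7th (7th): C-double-sharp

D-sharp  F-sharp  A-sharp  C-double-sharp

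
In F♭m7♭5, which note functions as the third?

Abb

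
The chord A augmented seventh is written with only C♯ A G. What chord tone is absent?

The full A augmented seventh chord is A, C♯, E♯, G.
Comparing with the voicing, the augmented 5th (5th) — E♯ — is absent.

E♯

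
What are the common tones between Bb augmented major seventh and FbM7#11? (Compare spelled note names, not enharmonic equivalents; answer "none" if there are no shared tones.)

B♭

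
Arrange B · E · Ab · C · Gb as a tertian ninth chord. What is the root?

Ab

Arranged so that each adjacent pair is a third by letter name: Ab – C – E – Gb – B.
The bottom of that stack, Ab, is the root (this is Ab dominant seventh sharp nine sharp five).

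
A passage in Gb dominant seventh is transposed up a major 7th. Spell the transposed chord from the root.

F  A  C  E-flat

G-flat up a major 7th → F. New chord: F dominant seventh.
root → F
3rd (major 3rd) → A
5th (perfect 5th) → C
7th (minor 7th) → E-flat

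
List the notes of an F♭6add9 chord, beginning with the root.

Fb – Ab – Cb – Db – Gb

F♭6add9: six-nine on Fb.
root → Fb
3rd (major 3rd) → Ab
5th (perfect 5th) → Cb
6th (major 6th) → Db
9th (major 9th) → Gb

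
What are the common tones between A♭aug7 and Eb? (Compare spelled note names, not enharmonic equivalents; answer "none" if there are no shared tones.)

none

A♭aug7: Ab C E Gb
Eb: Eb G Bb
Common to both → none.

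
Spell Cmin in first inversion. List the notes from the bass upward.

Cmin = C–E♭–G; first inversion → third (E♭) lowest.

E♭, G, C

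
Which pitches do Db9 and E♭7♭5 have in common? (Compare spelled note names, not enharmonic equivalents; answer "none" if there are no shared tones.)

Db9: Db F Ab Cb Eb
E♭7♭5: Eb G Bbb Db
Common to both → Db, Eb.

Db, Eb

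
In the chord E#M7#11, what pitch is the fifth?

B#

Root of E#M7#11 = E#. The 5th is a perfect 5th: E# up a perfect 5th → B#.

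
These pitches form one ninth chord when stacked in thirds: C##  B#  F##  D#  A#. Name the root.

B#

Stacking in thirds gives B# – D# – F## – A# – C##, so B# is the root — B# minor ninth.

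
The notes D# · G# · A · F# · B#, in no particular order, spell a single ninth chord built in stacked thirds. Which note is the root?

G#

Stacking in thirds gives G# – B# – D# – F# – A, so G# is the root — G# dominant seventh flat nine.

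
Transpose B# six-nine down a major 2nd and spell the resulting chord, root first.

A major 2nd down from B# is A#, so the new chord is A# six-nine.
root → A#
3rd (major 3rd) → C##
5th (perfect 5th) → E#
6th (major 6th) → F##
9th (major 9th) → B#

A#, C##, E#, F##, B#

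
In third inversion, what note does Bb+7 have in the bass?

Ab

Bb+7 in root position is Bb–D–F#–Ab.
Third inversion places the seventh in the bass, which is Ab.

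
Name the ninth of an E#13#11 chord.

F##

E#13#11 is built on E#; its 9th is a major 9th above the root.
A second above E uses the letter F, and the major 9th above E# is F##.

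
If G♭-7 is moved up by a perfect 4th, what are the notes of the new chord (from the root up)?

Cb  Ebb  Gb  Bbb

Gb up a perfect 4th → Cb. New chord: Cb minor seventh.
Cb — root
Ebb — minor 3rd
Gb — perfect 5th
Bbb — minor 7th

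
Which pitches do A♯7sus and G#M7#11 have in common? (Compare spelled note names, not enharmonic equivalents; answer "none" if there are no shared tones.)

A♯7sus = A#, D#, E#, G#.
G#M7#11 = G#, B#, D#, F##, C##.
Shared: D#, G#.

D#  G#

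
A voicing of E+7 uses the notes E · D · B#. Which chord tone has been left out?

G#

E+7 = E, G#, B#, D. The voicing lacks the 3rd (major 3rd), G#.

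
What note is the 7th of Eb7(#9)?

Db

Eb7(#9) is built on Eb; its 7th is a minor 7th above the root.
A seventh above E uses the letter D, and the minor 7th above Eb is Db.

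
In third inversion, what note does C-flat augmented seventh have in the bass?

B-double-flat

C-flat augmented seventh = C-flat–E-flat–G–B-double-flat. Third inversion → seventh in the bass = B-double-flat.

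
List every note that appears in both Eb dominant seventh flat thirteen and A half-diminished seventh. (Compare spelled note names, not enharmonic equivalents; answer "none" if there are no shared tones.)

E-flat G

Eb dominant seventh flat thirteen = E-flat, G, B-flat, D-flat, C-flat.
A half-diminished seventh = A, C, E-flat, G.
Shared: E-flat, G.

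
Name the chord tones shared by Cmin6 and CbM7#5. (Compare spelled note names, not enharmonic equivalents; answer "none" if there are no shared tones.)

Cmin6: C E♭ G A
CbM7#5: C♭ E♭ G B♭
Common to both → E♭, G.

E♭, G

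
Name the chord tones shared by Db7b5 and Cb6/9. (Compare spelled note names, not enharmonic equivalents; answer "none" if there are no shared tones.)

Db7b5: Db F Abb Cb
Cb6/9: Cb Eb Gb Ab Db
Common to both → Db, Cb.

Db – Cb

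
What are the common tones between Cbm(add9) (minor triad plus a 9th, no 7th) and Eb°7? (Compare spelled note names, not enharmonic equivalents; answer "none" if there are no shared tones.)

Cbm(add9): Cb Ebb Gb Db
Eb°7: Eb Gb Bbb Dbb
Common to both → Gb.

Gb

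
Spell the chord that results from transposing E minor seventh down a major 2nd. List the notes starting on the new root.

D, F, A, C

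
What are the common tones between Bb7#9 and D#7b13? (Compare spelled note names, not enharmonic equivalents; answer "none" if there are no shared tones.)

C#

Bb7#9: Bb D F Ab C#
D#7b13: D# F## A# C# B
Common to both → C#.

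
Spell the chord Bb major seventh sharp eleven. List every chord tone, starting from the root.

B-flat D F A E

Root B-flat, quality major seventh sharp eleven:
- root: B-flat
- major 3rd: D
- perfect 5th: F
- major 7th: A
- augmented 11th: E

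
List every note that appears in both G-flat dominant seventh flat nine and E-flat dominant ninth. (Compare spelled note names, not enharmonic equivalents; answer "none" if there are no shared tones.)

B-flat  D-flat

G-flat dominant seventh flat nine = G-flat, B-flat, D-flat, F-flat, A-double-flat.
E-flat dominant ninth = E-flat, G, B-flat, D-flat, F.
Shared: B-flat, D-flat.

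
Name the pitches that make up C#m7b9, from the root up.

C# E G# B D

C#m7b9 is a minor seventh flat nine built on C#.
- root: C#
- minor 3rd: E
- perfect 5th: G#
- minor 7th: B
- minor 9th: D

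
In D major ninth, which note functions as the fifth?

Root of D major ninth = D. The 5th is a perfect 5th: D up a perfect 5th → A.

A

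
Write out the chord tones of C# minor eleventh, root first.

C-sharp – E – G-sharp – B – D-sharp – F-sharp

C# minor eleventh is a minor eleventh built on C-sharp.
C-sharp — root
E — minor 3rd
G-sharp — perfect 5th
B — minor 7th
D-sharp — major 9th
F-sharp — perfect 11th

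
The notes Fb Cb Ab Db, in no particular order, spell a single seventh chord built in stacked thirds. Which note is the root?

Arranged so that each adjacent pair is a third by letter name: Db – Fb – Ab – Cb.
The bottom of that stack, Db, is the root (this is Db minor seventh).

Db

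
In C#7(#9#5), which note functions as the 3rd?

E#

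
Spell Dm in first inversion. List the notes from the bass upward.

In root position, Dm is D–F–A.
First inversion puts the third (F) in the bass.

F A D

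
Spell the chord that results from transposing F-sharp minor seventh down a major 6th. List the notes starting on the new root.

A, C, E, G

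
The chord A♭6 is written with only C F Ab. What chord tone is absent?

Eb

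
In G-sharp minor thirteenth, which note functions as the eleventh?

C#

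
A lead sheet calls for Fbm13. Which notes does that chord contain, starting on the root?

F♭, A𝄫, C♭, E𝄫, G♭, B𝄫, D♭

Root F♭, quality minor thirteenth:
root → F♭
3rd (minor 3rd) → A𝄫
5th (perfect 5th) → C♭
7th (minor 7th) → E𝄫
9th (major 9th) → G♭
11th (perfect 11th) → B𝄫
13th (major 13th) → D♭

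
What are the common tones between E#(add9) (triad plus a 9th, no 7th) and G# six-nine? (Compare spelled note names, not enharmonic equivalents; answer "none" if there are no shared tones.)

E#(add9): E♯ G𝄪 B♯ F𝄪
G# six-nine: G♯ B♯ D♯ E♯ A♯
Common to both → E♯, B♯.

E♯  B♯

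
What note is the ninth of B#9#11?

Root of B#9#11 = B♯. The 9th is a major 9th: B♯ up a major 9th → C𝄪.

C𝄪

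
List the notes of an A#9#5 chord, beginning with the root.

Root A#, quality dominant ninth sharp five:
Root: A#
Major 3rd (3rd): C##
Augmented 5th (5th): E##
Minor 7th (7th): G#
Major 9th (9th): B#

A# C## E## G# B#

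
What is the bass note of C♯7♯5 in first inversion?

E#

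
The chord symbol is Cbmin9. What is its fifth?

Cbmin9 is built on C♭; its 5th is a perfect 5th above the root.
A fifth above C uses the letter G, and the perfect 5th above C♭ is G♭.

G♭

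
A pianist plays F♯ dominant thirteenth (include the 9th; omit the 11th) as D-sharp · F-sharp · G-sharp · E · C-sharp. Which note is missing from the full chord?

F♯ dominant thirteenth = F-sharp, A-sharp, C-sharp, E, G-sharp, D-sharp. The voicing lacks the 3rd (major 3rd), A-sharp.

A-sharp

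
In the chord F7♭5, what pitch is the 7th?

E♭

F7♭5 is built on F; its 7th is a minor 7th above the root.
A seventh above F uses the letter E, and the minor 7th above F is E♭.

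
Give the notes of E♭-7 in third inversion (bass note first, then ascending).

E♭-7 = E♭–G♭–B♭–D♭; third inversion → seventh (D♭) lowest.

D♭, E♭, G♭, B♭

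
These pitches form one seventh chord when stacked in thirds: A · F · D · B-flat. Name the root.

Stacking in thirds gives B-flat – D – F – A, so B-flat is the root — B-flat major seventh.

B-flat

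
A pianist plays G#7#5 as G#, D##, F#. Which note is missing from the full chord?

B#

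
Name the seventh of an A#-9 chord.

G♯

A#-9 is built on A♯; its 7th is a minor 7th above the root.
A seventh above A uses the letter G, and the minor 7th above A♯ is G♯.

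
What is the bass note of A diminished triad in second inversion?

A diminished triad in root position is A–C–E-flat.
Second inversion places the fifth in the bass, which is E-flat.

E-flat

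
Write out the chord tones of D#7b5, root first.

D#7b5: dominant seventh flat five on D♯.
- root: D♯
- major 3rd: F𝄪
- diminished 5th: A
- minor 7th: C♯

D♯ – F𝄪 – A – C♯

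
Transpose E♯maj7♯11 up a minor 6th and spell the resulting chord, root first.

C#, E#, G#, B#, F##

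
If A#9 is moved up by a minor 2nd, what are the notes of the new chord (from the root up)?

B – D# – F# – A – C#

A minor 2nd up from A# is B, so the new chord is B dominant ninth.
root → B
3rd (major 3rd) → D#
5th (perfect 5th) → F#
7th (minor 7th) → A
9th (major 9th) → C#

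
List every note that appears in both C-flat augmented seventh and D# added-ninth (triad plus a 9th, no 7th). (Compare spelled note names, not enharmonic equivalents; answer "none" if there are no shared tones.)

none

C-flat augmented seventh = C-flat, E-flat, G, B-double-flat.
D# added-ninth = D-sharp, F-double-sharp, A-sharp, E-sharp.
Shared: none.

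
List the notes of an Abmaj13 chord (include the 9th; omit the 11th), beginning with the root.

Ab, C, Eb, G, Bb, F

Abmaj13 is a major thirteenth built on Ab.
Ab — root
C — major 3rd
Eb — perfect 5th
G — major 7th
Bb — major 9th
F — major 13th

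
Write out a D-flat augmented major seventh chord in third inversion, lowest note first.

D-flat augmented major seventh = D-flat–F–A–C; third inversion → seventh (C) lowest.

C, D-flat, F, A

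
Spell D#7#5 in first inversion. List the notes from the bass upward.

F##, A##, C#, D#

D#7#5 = D#–F##–A##–C#; first inversion → third (F##) lowest.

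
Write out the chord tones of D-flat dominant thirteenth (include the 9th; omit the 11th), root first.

D-flat dominant thirteenth: dominant thirteenth on Db.
root → Db
3rd (major 3rd) → F
5th (perfect 5th) → Ab
7th (minor 7th) → Cb
9th (major 9th) → Eb
13th (major 13th) → Bb

Db F Ab Cb Eb Bb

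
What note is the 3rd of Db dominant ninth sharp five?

F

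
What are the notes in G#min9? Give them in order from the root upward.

G#, B, D#, F#, A#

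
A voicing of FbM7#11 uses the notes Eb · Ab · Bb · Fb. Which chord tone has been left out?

The full FbM7#11 chord is Fb, Ab, Cb, Eb, Bb.
Comparing with the voicing, the perfect 5th (5th) — Cb — is absent.

Cb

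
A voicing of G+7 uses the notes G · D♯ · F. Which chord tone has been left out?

B

G+7 = G, B, D♯, F. The voicing lacks the 3rd (major 3rd), B.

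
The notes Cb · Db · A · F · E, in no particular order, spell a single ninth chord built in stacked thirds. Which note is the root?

Db

Stacking in thirds gives Db – F – A – Cb – E, so Db is the root — Db dominant seventh sharp nine sharp five.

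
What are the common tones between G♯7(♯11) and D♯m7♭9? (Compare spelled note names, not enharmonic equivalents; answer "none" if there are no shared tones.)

G♯7(♯11): G# B# D# F# C##
D♯m7♭9: D# F# A# C# E
Common to both → D#, F#.

D# – F#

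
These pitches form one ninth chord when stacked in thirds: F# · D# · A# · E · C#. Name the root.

D#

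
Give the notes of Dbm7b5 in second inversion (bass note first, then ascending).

A𝄫 – C♭ – D♭ – F♭

Dbm7b5 = D♭–F♭–A𝄫–C♭; second inversion → fifth (A𝄫) lowest.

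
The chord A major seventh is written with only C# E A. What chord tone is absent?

The full A major seventh chord is A, C#, E, G#.
Comparing with the voicing, the major 7th (7th) — G# — is absent.

G#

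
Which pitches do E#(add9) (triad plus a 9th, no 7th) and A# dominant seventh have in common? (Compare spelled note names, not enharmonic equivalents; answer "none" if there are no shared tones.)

E#(add9) = E#, G##, B#, F##.
A# dominant seventh = A#, C##, E#, G#.
Shared: E#.

E#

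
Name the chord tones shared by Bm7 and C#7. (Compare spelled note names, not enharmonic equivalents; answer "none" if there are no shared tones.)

B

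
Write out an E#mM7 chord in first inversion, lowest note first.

In root position, E#mM7 is E#–G#–B#–D##.
First inversion puts the third (G#) in the bass.

G#  B#  D##  E#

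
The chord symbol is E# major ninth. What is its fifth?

B-sharp

Root of E# major ninth = E-sharp. The 5th is a perfect 5th: E-sharp up a perfect 5th → B-sharp.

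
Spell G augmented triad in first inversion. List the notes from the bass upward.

B, D-sharp, G

In root position, G augmented triad is G–B–D-sharp.
First inversion puts the third (B) in the bass.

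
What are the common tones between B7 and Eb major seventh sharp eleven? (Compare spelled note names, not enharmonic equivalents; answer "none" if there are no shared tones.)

A

B7 = B, D#, F#, A.
Eb major seventh sharp eleven = Eb, G, Bb, D, A.
Shared: A.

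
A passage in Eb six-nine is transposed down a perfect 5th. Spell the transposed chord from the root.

Ab, C, Eb, F, Bb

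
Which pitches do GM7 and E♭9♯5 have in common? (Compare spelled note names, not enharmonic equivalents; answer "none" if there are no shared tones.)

G, B

GM7 = G, B, D, F#.
E♭9♯5 = Eb, G, B, Db, F.
Shared: G, B.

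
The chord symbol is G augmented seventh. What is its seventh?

F

Root of G augmented seventh = G. The 7th is a minor 7th: G up a minor 7th → F.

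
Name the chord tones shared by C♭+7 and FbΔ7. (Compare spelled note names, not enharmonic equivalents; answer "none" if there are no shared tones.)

C♭+7: Cb Eb G Bbb
FbΔ7: Fb Ab Cb Eb
Common to both → Cb, Eb.

Cb  Eb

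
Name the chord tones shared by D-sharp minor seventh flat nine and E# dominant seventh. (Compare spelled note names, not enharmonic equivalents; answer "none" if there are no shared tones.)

D-sharp

D-sharp minor seventh flat nine: D-sharp F-sharp A-sharp C-sharp E
E# dominant seventh: E-sharp G-double-sharp B-sharp D-sharp
Common to both → D-sharp.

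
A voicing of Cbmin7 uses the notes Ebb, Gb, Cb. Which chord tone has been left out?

Bbb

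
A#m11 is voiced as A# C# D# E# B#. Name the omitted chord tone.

G#

A#m11 = A#, C#, E#, G#, B#, D#. The voicing lacks the 7th (minor 7th), G#.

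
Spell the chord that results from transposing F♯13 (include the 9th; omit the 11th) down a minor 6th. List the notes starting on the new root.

A♯, C𝄪, E♯, G♯, B♯, F𝄪

Transposed root: F♯ → A♯ (minor 6th down). So we spell A♯ dominant thirteenth:
A♯ — root
C𝄪 — major 3rd
E♯ — perfect 5th
G♯ — minor 7th
B♯ — major 9th
F𝄪 — major 13th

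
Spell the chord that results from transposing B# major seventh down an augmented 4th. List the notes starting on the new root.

F♯, A♯, C♯, E♯

Transposed root: B♯ → F♯ (augmented 4th down). So we spell F♯ major seventh:
F♯ — root
A♯ — major 3rd
C♯ — perfect 5th
E♯ — major 7th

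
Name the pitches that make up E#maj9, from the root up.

Root E#, quality major ninth:
E# — root
G## — major 3rd
B# — perfect 5th
D## — major 7th
F## — major 9th

E#, G##, B#, D##, F##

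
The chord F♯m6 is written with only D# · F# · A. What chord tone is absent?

C#

The full F♯m6 chord is F#, A, C#, D#.
Comparing with the voicing, the perfect 5th (5th) — C# — is absent.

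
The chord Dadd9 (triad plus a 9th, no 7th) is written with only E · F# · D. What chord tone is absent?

A

The full Dadd9 chord is D, F#, A, E.
Comparing with the voicing, the perfect 5th (5th) — A — is absent.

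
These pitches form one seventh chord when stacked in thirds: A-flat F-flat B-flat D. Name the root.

Stacking in thirds gives B-flat – D – F-flat – A-flat, so B-flat is the root — B-flat dominant seventh flat five.

B-flat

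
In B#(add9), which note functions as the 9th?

C##

Root of B#(add9) = B#. The 9th is a major 9th: B# up a major 9th → C##.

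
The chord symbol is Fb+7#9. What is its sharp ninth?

Fb+7#9 is built on F♭; its 9th is an augmented 9th above the root.
A second above F uses the letter G, and the augmented 9th above F♭ is G.

G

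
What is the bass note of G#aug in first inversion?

G#aug in root position is G#–B#–D##.
First inversion places the third in the bass, which is B#.

B#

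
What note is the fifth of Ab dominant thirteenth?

Ab dominant thirteenth is built on A-flat; its 5th is a perfect 5th above the root.
A fifth above A uses the letter E, and the perfect 5th above A-flat is E-flat.

E-flat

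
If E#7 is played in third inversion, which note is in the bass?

E#7 = E♯–G𝄪–B♯–D♯. Third inversion → seventh in the bass = D♯.

D♯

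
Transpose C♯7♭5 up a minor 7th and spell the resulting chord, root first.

B – D# – F – A

Transposed root: C# → B (minor 7th up). So we spell B dominant seventh flat five:
root → B
3rd (major 3rd) → D#
5th (diminished 5th) → F
7th (minor 7th) → A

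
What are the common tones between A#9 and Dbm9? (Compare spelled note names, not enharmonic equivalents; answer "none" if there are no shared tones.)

none

A#9 = A#, C##, E#, G#, B#.
Dbm9 = Db, Fb, Ab, Cb, Eb.
Shared: none.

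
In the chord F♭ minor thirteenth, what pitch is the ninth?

G-flat

Root of F♭ minor thirteenth = F-flat. The 9th is a major 9th: F-flat up a major 9th → G-flat.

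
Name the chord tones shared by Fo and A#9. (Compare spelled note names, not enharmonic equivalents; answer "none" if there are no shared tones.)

none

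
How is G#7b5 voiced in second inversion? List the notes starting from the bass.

D, F#, G#, B#

In root position, G#7b5 is G#–B#–D–F#.
Second inversion puts the fifth (D) in the bass.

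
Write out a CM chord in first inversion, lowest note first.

In root position, CM is C–E–G.
First inversion puts the third (E) in the bass.

E, G, C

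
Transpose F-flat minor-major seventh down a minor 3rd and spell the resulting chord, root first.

D-flat F-flat A-flat C

F-flat down a minor 3rd → D-flat. New chord: D-flat minor-major seventh.
D-flat — root
F-flat — minor 3rd
A-flat — perfect 5th
C — major 7th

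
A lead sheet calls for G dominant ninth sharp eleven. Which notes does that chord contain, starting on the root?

Root G, quality dominant ninth sharp eleven:
- root: G
- major 3rd: B
- perfect 5th: D
- minor 7th: F
- major 9th: A
- augmented 11th: C-sharp

G – B – D – F – A – C-sharp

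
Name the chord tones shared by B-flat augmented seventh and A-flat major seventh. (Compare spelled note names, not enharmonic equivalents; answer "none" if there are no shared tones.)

Ab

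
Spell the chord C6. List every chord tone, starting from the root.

C6: major sixth on C.
C — root
E — major 3rd
G — perfect 5th
A — major 6th

C – E – G – A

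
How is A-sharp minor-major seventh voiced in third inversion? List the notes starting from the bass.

A-sharp minor-major seventh = A-sharp–C-sharp–E-sharp–G-double-sharp; third inversion → seventh (G-double-sharp) lowest.

G-double-sharp, A-sharp, C-sharp, E-sharp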